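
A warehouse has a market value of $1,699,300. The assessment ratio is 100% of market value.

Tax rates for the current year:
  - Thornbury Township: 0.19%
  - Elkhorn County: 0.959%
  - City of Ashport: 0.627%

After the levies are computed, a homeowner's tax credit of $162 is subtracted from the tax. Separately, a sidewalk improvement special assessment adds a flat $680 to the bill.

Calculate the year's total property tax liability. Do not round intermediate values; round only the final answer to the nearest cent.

$30,697.57

Assessed value = $1,699,300 × 1 = $1,699,300
Thornbury Township: $1,699,300 × 0.0019 = $3,228.67
Elkhorn County: $1,699,300 × 0.00959 = $16,296.287
City of Ashport: $1,699,300 × 0.00627 = $10,654.611
Levies subtotal = $30,179.568
After credit = $30,179.568 − $162 = $30,017.568
Total = $30,017.568 + $680 = $30,697.568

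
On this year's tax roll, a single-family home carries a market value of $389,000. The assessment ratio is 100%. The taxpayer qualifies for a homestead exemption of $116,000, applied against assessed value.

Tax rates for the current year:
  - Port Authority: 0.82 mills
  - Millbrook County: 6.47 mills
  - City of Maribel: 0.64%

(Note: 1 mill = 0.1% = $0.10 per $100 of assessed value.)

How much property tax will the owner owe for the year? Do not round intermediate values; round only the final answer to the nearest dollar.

$3,737

Assessed value = $389,000 × 1 = $389,000
Taxable value = $389,000 − $116,000 = $273,000
Port Authority: $273,000 × 0.00082 = $223.86
Millbrook County: $273,000 × 0.00647 = $1,766.31
City of Maribel: $273,000 × 0.0064 = $1,747.2
Total = $3,737.37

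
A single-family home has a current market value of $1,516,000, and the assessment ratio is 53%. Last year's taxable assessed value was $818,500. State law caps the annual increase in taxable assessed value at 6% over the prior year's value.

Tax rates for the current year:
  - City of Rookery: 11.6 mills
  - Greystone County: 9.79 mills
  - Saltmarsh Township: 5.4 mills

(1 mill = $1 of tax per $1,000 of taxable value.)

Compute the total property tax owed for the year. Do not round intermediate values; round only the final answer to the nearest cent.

$21,525.23

Uncapped assessed value = $1,516,000 × 0.53 = $803,480
Cap limit = $818,500 × 1.06 = $867,610
Taxable assessed value = min($803,480, $867,610) = $803,480 (cap does not bind)
City of Rookery: $803,480 × 0.0116 = $9,320.368
Greystone County: $803,480 × 0.00979 = $7,866.0692
Saltmarsh Township: $803,480 × 0.0054 = $4,338.792
Total = $21,525.2292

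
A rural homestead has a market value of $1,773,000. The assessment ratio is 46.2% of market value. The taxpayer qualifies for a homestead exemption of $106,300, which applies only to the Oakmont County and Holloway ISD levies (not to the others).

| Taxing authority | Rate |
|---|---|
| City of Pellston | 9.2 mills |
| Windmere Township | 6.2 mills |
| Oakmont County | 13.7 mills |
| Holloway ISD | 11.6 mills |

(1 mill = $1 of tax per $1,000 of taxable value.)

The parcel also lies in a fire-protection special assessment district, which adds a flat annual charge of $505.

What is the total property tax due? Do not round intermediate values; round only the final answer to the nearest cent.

Assessed value = $1,773,000 × 0.462 = $819,126
City of Pellston: $819,126 × 0.0092 = $7,535.9592
Windmere Township: $819,126 × 0.0062 = $5,078.5812
Oakmont County: ($819,126 − $106,300) × 0.0137 = $712,826 × 0.0137 = $9,765.7162
Holloway ISD: ($819,126 − $106,300) × 0.0116 = $712,826 × 0.0116 = $8,268.7816
Levies subtotal = $30,649.0382
Total = $30,649.0382 + $505 = $31,154.0382

$31,154.04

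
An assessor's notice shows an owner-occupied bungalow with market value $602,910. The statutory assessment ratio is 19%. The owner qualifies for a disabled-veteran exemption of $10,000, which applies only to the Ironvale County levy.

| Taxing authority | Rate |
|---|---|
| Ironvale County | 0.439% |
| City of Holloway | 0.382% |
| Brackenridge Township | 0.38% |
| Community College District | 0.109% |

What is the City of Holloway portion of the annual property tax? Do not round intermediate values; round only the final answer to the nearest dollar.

Assessed value = $602,910 × 0.19 = $114,552.9
City of Holloway taxable value = $114,552.9 (exemption does not apply)
City of Holloway levy = $114,552.9 × 0.00382 = $437.592078

$438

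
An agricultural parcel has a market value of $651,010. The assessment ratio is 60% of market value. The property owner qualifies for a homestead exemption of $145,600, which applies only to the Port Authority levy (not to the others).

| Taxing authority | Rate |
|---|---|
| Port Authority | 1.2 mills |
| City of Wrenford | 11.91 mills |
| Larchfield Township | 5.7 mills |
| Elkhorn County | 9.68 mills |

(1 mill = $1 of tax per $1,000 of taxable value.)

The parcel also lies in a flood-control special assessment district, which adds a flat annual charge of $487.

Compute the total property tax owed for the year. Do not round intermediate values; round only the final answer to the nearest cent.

Assessed value = $651,010 × 0.6 = $390,606
Port Authority: ($390,606 − $145,600) × 0.0012 = $245,006 × 0.0012 = $294.0072
City of Wrenford: $390,606 × 0.01191 = $4,652.11746
Larchfield Township: $390,606 × 0.0057 = $2,226.4542
Elkhorn County: $390,606 × 0.00968 = $3,781.06608
Levies subtotal = $10,953.64494
Total = $10,953.64494 + $487 = $11,440.64494

$11,440.64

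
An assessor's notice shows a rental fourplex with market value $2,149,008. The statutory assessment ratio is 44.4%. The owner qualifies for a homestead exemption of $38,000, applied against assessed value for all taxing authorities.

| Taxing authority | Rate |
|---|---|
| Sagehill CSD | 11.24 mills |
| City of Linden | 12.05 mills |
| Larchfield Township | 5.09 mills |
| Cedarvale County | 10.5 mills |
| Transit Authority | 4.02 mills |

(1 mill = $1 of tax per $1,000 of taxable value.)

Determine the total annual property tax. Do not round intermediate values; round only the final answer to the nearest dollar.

Assessed value = $2,149,008 × 0.444 = $954,159.552
Taxable value = $954,159.552 − $38,000 = $916,159.552
Sagehill CSD: $916,159.552 × 0.01124 = $10,297.63336448
City of Linden: $916,159.552 × 0.01205 = $11,039.7226016
Larchfield Township: $916,159.552 × 0.00509 = $4,663.25211968
Cedarvale County: $916,159.552 × 0.0105 = $9,619.675296
Transit Authority: $916,159.552 × 0.00402 = $3,682.96139904
Total = $10,297.63336448 + $11,039.7226016 + $4,663.25211968 + $9,619.675296 + $3,682.96139904 = $39,303.2447808

$39,303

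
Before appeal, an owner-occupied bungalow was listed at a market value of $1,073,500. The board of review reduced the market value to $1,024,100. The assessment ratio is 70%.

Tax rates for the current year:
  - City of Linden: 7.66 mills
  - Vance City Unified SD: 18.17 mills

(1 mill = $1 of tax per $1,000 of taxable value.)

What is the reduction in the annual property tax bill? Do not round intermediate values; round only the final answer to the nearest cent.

$893.20

Old assessed value = $1,073,500 × 0.7 = $751,450
New assessed value = $1,024,100 × 0.7 = $716,870
Combined rate = 0.00766 + 0.01817 = 0.02583
Old tax = $751,450 × 0.02583 = $19,409.9535
New tax = $716,870 × 0.02583 = $18,516.7521
Reduction = $19,409.9535 − $18,516.7521 = $893.2014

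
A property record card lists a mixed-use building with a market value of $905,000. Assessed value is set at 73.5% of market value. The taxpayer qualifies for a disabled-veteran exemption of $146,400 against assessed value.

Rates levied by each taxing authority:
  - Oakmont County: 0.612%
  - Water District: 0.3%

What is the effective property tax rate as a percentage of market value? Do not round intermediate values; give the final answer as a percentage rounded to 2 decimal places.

0.52%

Assessed value = $905,000 × 0.735 = $665,175
Taxable value = $665,175 − $146,400 = $518,775
Oakmont County: $518,775 × 0.00612 = $3,174.903
Water District: $518,775 × 0.003 = $1,556.325
Total tax = $4,731.228
Effective rate = $4,731.228 ÷ $905,000 = 0.52% of market value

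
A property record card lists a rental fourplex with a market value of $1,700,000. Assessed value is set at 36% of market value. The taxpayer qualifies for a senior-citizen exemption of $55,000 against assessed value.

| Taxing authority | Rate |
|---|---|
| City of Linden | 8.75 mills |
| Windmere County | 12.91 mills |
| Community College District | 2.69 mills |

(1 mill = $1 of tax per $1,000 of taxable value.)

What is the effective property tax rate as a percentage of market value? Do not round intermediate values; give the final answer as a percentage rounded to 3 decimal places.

0.798%

Assessed value = $1,700,000 × 0.36 = $612,000
Taxable value = $612,000 − $55,000 = $557,000
City of Linden: $557,000 × 0.00875 = $4,873.75
Windmere County: $557,000 × 0.01291 = $7,190.87
Community College District: $557,000 × 0.00269 = $1,498.33
Total tax = $13,562.95
Effective rate = $13,562.95 ÷ $1,700,000 = 0.798% of market value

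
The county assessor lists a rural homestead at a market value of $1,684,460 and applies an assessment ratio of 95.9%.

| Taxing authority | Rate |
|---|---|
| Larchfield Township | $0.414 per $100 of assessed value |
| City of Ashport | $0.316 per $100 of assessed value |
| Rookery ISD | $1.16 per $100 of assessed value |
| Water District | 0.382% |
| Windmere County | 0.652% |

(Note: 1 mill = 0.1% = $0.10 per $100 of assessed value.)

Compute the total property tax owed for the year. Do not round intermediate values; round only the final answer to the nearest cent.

Assessed value = $1,684,460 × 0.959 = $1,615,397.14
Larchfield Township: $1,615,397.14 × 0.00414 = $6,687.7441596
City of Ashport: $1,615,397.14 × 0.00316 = $5,104.6549624
Rookery ISD: $1,615,397.14 × 0.0116 = $18,738.606824
Water District: $1,615,397.14 × 0.00382 = $6,170.8170748
Windmere County: $1,615,397.14 × 0.00652 = $10,532.3893528
Total = $47,234.2123736

$47,234.21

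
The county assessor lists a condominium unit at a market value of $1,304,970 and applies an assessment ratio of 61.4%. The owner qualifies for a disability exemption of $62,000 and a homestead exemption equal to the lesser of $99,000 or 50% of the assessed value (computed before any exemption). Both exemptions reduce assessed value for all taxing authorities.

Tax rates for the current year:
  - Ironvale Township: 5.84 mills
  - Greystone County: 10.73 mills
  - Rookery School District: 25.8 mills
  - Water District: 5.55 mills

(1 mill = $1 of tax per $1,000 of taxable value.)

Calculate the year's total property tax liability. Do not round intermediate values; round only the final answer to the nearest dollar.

$30,681

Assessed value = $1,304,970 × 0.614 = $801,251.58
Homestead exemption = min($99,000, 50% × $801,251.58) = min($99,000, $400,625.79) = $99,000 (dollar cap binds)
Taxable value = $801,251.58 − $62,000 − $99,000 = $640,251.58
Ironvale Township: $640,251.58 × 0.00584 = $3,739.0692272
Greystone County: $640,251.58 × 0.01073 = $6,869.8994534
Rookery School District: $640,251.58 × 0.0258 = $16,518.490764
Water District: $640,251.58 × 0.00555 = $3,553.396269
Total = $30,680.8557136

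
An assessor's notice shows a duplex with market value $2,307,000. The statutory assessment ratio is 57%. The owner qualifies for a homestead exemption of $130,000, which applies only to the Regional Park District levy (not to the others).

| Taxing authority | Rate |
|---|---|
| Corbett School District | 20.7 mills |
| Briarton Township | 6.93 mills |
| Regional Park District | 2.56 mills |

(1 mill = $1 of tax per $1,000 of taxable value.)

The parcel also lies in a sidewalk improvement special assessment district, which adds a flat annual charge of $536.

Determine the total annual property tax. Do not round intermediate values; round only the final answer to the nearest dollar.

Assessed value = $2,307,000 × 0.57 = $1,314,990
Corbett School District: $1,314,990 × 0.0207 = $27,220.293
Briarton Township: $1,314,990 × 0.00693 = $9,112.8807
Regional Park District: ($1,314,990 − $130,000) × 0.00256 = $1,184,990 × 0.00256 = $3,033.5744
Levies subtotal = $39,366.7481
Total = $39,366.7481 + $536 = $39,902.7481

$39,903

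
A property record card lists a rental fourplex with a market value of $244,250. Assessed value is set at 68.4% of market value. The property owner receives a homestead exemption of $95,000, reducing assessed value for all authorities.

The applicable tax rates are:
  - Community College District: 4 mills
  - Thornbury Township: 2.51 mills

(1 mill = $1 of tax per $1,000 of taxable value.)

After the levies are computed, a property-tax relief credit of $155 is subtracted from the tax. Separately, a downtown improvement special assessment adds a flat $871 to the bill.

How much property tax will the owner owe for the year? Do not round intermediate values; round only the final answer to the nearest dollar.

$1,185

Assessed value = $244,250 × 0.684 = $167,067
Taxable value = $167,067 − $95,000 = $72,067
Community College District: $72,067 × 0.004 = $288.268
Thornbury Township: $72,067 × 0.00251 = $180.88817
Levies subtotal = $469.15617
After credit = $469.15617 − $155 = $314.15617
Total = $314.15617 + $871 = $1,185.15617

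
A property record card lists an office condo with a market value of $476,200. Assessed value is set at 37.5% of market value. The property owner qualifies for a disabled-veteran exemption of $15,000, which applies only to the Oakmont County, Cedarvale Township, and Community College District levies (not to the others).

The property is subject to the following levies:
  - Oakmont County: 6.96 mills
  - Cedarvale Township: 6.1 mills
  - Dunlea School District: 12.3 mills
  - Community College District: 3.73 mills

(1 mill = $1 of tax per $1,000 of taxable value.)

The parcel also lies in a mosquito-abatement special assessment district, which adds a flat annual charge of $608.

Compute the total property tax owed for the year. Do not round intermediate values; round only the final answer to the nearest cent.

$5,550.90

Assessed value = $476,200 × 0.375 = $178,575
Oakmont County: ($178,575 − $15,000) × 0.00696 = $163,575 × 0.00696 = $1,138.482
Cedarvale Township: ($178,575 − $15,000) × 0.0061 = $163,575 × 0.0061 = $997.8075
Dunlea School District: $178,575 × 0.0123 = $2,196.4725
Community College District: ($178,575 − $15,000) × 0.00373 = $163,575 × 0.00373 = $610.13475
Levies subtotal = $4,942.89675
Total = $4,942.89675 + $608 = $5,550.89675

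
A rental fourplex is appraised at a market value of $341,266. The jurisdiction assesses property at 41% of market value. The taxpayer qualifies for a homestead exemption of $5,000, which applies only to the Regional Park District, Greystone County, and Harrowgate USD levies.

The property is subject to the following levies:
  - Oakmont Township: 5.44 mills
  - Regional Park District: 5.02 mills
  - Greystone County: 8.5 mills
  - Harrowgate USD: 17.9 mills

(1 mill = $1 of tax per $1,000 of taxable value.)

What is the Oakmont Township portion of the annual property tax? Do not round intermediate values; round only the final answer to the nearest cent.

Assessed value = $341,266 × 0.41 = $139,919.06
Oakmont Township taxable value = $139,919.06 (exemption does not apply)
Oakmont Township levy = $139,919.06 × 0.00544 = $761.1596864

$761.16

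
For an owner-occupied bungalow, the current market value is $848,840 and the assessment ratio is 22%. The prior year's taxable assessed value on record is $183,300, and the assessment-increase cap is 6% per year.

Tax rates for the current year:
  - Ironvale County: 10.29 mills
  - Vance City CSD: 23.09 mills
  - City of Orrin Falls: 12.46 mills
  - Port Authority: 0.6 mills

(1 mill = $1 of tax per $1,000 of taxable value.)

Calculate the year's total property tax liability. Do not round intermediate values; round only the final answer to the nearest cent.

Uncapped assessed value = $848,840 × 0.22 = $186,744.8
Cap limit = $183,300 × 1.06 = $194,298
Taxable assessed value = min($186,744.8, $194,298) = $186,744.8 (cap does not bind)
Ironvale County: $186,744.8 × 0.01029 = $1,921.603992
Vance City CSD: $186,744.8 × 0.02309 = $4,311.937432
City of Orrin Falls: $186,744.8 × 0.01246 = $2,326.840208
Port Authority: $186,744.8 × 0.0006 = $112.04688
Total = $8,672.428512

$8,672.43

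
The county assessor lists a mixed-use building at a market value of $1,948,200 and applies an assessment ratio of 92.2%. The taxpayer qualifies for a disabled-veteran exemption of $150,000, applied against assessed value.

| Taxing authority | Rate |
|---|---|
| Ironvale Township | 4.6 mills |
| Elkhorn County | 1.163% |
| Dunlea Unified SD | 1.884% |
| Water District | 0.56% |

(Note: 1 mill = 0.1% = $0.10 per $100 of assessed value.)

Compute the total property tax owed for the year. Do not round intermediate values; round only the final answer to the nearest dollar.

Assessed value = $1,948,200 × 0.922 = $1,796,240.4
Taxable value = $1,796,240.4 − $150,000 = $1,646,240.4
Ironvale Township: $1,646,240.4 × 0.0046 = $7,572.70584
Elkhorn County: $1,646,240.4 × 0.01163 = $19,145.775852
Dunlea Unified SD: $1,646,240.4 × 0.01884 = $31,015.169136
Water District: $1,646,240.4 × 0.0056 = $9,218.94624
Total = $66,952.597068

$66,953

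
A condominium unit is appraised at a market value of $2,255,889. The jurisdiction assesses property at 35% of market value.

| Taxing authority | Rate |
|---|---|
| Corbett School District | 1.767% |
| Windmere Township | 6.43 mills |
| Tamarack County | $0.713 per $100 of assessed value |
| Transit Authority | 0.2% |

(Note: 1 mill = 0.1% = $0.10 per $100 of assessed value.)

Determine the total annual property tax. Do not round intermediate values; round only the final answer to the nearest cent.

Assessed value = $2,255,889 × 0.35 = $789,561.15
Corbett School District: $789,561.15 × 0.01767 = $13,951.5455205
Windmere Township: $789,561.15 × 0.00643 = $5,076.8781945
Tamarack County: $789,561.15 × 0.00713 = $5,629.5709995
Transit Authority: $789,561.15 × 0.002 = $1,579.1223
Total = $26,237.1170145

$26,237.12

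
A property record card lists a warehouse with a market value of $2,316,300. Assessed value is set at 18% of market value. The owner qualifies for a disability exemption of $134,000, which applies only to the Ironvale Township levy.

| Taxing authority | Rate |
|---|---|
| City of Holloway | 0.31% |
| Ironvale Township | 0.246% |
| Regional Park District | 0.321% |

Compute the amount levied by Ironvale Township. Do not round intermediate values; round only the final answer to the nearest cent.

$696.02

Assessed value = $2,316,300 × 0.18 = $416,934
Ironvale Township taxable value = $416,934 − $134,000 = $282,934
Ironvale Township levy = $282,934 × 0.00246 = $696.01764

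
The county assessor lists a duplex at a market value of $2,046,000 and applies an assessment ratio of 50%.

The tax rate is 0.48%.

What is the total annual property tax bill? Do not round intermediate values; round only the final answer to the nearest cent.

Assessed value = $2,046,000 × 0.5 = $1,023,000
Tax = $1,023,000 × 0.0048 = $4,910.4

$4,910.40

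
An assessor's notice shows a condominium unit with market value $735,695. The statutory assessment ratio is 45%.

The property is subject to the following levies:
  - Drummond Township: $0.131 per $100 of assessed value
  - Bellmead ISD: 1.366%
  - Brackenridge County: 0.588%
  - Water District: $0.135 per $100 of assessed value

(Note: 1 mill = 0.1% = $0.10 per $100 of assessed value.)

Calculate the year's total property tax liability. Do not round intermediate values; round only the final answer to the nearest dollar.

$7,350

Assessed value = $735,695 × 0.45 = $331,062.75
Drummond Township: $331,062.75 × 0.00131 = $433.6922025
Bellmead ISD: $331,062.75 × 0.01366 = $4,522.317165
Brackenridge County: $331,062.75 × 0.00588 = $1,946.64897
Water District: $331,062.75 × 0.00135 = $446.9347125
Total = $7,349.59305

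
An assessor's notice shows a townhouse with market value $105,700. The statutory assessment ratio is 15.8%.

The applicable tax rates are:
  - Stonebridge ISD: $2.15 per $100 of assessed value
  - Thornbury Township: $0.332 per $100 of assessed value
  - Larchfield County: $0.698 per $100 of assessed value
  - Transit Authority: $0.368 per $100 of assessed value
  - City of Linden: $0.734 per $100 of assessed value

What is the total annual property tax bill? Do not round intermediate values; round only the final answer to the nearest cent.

$715.12

Assessed value = $105,700 × 0.158 = $16,700.6
Stonebridge ISD: $16,700.6 × 0.0215 = $359.0629
Thornbury Township: $16,700.6 × 0.00332 = $55.445992
Larchfield County: $16,700.6 × 0.00698 = $116.570188
Transit Authority: $16,700.6 × 0.00368 = $61.458208
City of Linden: $16,700.6 × 0.00734 = $122.582404
Total = $359.0629 + $55.445992 + $116.570188 + $61.458208 + $122.582404 = $715.119692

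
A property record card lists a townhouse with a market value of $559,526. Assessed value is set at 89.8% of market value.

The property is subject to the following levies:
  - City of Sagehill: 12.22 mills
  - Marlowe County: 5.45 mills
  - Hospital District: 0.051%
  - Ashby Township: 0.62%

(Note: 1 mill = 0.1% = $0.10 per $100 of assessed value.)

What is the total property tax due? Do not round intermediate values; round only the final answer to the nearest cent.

Assessed value = $559,526 × 0.898 = $502,454.348
City of Sagehill: $502,454.348 × 0.01222 = $6,139.99213256
Marlowe County: $502,454.348 × 0.00545 = $2,738.3761966
Hospital District: $502,454.348 × 0.00051 = $256.25171748
Ashby Township: $502,454.348 × 0.0062 = $3,115.2169576
Total = $12,249.83700424

$12,249.84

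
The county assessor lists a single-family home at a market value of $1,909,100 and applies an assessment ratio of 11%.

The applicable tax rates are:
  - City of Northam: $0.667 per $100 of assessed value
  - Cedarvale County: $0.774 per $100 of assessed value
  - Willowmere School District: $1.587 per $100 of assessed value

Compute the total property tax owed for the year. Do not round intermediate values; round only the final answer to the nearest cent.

Assessed value = $1,909,100 × 0.11 = $210,001
City of Northam: $210,001 × 0.00667 = $1,400.70667
Cedarvale County: $210,001 × 0.00774 = $1,625.40774
Willowmere School District: $210,001 × 0.01587 = $3,332.71587
Total = $1,400.70667 + $1,625.40774 + $3,332.71587 = $6,358.83028

$6,358.83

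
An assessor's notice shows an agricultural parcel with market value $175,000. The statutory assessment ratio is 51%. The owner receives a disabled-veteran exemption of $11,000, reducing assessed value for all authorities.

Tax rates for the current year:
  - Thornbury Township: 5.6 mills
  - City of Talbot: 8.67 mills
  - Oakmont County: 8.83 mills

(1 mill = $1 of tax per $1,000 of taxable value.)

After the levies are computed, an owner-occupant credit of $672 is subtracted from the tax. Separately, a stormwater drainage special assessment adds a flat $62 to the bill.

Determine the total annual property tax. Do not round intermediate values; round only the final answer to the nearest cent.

Assessed value = $175,000 × 0.51 = $89,250
Taxable value = $89,250 − $11,000 = $78,250
Thornbury Township: $78,250 × 0.0056 = $438.2
City of Talbot: $78,250 × 0.00867 = $678.4275
Oakmont County: $78,250 × 0.00883 = $690.9475
Levies subtotal = $1,807.575
After credit = $1,807.575 − $672 = $1,135.575
Total = $1,135.575 + $62 = $1,197.575

$1,197.58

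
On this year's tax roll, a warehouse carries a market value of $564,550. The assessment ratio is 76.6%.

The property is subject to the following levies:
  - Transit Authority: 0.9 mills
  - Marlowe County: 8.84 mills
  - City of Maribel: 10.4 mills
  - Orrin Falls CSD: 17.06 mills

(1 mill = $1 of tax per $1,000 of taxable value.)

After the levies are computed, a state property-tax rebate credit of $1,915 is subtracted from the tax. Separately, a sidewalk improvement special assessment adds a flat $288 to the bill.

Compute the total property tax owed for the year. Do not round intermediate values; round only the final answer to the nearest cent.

$14,459.97

Assessed value = $564,550 × 0.766 = $432,445.3
Transit Authority: $432,445.3 × 0.0009 = $389.20077
Marlowe County: $432,445.3 × 0.00884 = $3,822.816452
City of Maribel: $432,445.3 × 0.0104 = $4,497.43112
Orrin Falls CSD: $432,445.3 × 0.01706 = $7,377.516818
Levies subtotal = $16,086.96516
After credit = $16,086.96516 − $1,915 = $14,171.96516
Total = $14,171.96516 + $288 = $14,459.96516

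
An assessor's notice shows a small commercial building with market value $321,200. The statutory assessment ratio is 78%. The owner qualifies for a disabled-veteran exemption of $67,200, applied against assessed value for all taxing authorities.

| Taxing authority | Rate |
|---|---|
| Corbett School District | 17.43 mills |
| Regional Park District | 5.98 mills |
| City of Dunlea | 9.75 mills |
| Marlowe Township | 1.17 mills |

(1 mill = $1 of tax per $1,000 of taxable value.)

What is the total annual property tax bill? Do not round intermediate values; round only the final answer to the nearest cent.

Assessed value = $321,200 × 0.78 = $250,536
Taxable value = $250,536 − $67,200 = $183,336
Corbett School District: $183,336 × 0.01743 = $3,195.54648
Regional Park District: $183,336 × 0.00598 = $1,096.34928
City of Dunlea: $183,336 × 0.00975 = $1,787.526
Marlowe Township: $183,336 × 0.00117 = $214.50312
Total = $3,195.54648 + $1,096.34928 + $1,787.526 + $214.50312 = $6,293.92488

$6,293.92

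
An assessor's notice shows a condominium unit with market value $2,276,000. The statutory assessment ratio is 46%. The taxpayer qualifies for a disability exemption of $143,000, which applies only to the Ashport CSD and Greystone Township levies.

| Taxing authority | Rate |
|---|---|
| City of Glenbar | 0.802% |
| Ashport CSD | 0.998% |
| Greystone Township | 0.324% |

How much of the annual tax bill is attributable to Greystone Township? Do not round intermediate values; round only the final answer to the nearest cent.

$2,928.83

Assessed value = $2,276,000 × 0.46 = $1,046,960
Greystone Township taxable value = $1,046,960 − $143,000 = $903,960
Greystone Township levy = $903,960 × 0.00324 = $2,928.8304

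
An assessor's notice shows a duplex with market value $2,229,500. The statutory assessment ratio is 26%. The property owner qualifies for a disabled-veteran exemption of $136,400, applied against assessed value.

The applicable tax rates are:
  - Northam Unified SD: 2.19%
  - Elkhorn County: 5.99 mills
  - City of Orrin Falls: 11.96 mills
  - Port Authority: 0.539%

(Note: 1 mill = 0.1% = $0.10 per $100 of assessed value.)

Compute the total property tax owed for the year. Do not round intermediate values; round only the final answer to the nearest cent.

Assessed value = $2,229,500 × 0.26 = $579,670
Taxable value = $579,670 − $136,400 = $443,270
Northam Unified SD: $443,270 × 0.0219 = $9,707.613
Elkhorn County: $443,270 × 0.00599 = $2,655.1873
City of Orrin Falls: $443,270 × 0.01196 = $5,301.5092
Port Authority: $443,270 × 0.00539 = $2,389.2253
Total = $20,053.5348

$20,053.53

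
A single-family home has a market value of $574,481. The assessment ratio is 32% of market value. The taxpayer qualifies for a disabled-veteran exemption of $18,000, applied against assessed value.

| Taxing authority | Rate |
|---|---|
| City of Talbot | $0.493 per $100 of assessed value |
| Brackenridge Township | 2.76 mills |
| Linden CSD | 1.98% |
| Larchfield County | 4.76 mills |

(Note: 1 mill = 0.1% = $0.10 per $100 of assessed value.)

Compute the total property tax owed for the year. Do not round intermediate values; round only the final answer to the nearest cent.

$5,348.14

Assessed value = $574,481 × 0.32 = $183,833.92
Taxable value = $183,833.92 − $18,000 = $165,833.92
City of Talbot: $165,833.92 × 0.00493 = $817.5612256
Brackenridge Township: $165,833.92 × 0.00276 = $457.7016192
Linden CSD: $165,833.92 × 0.0198 = $3,283.511616
Larchfield County: $165,833.92 × 0.00476 = $789.3694592
Total = $5,348.14392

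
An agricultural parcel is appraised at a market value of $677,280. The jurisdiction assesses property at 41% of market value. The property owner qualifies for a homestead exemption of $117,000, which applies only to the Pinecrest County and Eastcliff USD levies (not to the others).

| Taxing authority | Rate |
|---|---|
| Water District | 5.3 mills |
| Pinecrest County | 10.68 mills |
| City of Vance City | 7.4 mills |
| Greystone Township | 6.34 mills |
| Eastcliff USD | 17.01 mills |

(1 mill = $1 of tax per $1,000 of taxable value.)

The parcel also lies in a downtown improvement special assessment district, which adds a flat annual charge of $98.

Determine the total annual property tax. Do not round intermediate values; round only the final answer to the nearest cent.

$9,834.48

Assessed value = $677,280 × 0.41 = $277,684.8
Water District: $277,684.8 × 0.0053 = $1,471.72944
Pinecrest County: ($277,684.8 − $117,000) × 0.01068 = $160,684.8 × 0.01068 = $1,716.113664
City of Vance City: $277,684.8 × 0.0074 = $2,054.86752
Greystone Township: $277,684.8 × 0.00634 = $1,760.521632
Eastcliff USD: ($277,684.8 − $117,000) × 0.01701 = $160,684.8 × 0.01701 = $2,733.248448
Levies subtotal = $9,736.480704
Total = $9,736.480704 + $98 = $9,834.480704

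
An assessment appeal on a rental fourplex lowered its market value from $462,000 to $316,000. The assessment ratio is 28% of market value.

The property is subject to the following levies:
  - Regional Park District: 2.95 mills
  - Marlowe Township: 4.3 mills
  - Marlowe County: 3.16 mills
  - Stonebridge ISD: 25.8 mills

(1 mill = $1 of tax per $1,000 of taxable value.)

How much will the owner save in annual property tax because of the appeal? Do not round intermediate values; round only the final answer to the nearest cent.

Old assessed value = $462,000 × 0.28 = $129,360
New assessed value = $316,000 × 0.28 = $88,480
Combined rate = 0.00295 + 0.0043 + 0.00316 + 0.0258 = 0.03621
Old tax = $129,360 × 0.03621 = $4,684.1256
New tax = $88,480 × 0.03621 = $3,203.8608
Reduction = $4,684.1256 − $3,203.8608 = $1,480.2648

$1,480.26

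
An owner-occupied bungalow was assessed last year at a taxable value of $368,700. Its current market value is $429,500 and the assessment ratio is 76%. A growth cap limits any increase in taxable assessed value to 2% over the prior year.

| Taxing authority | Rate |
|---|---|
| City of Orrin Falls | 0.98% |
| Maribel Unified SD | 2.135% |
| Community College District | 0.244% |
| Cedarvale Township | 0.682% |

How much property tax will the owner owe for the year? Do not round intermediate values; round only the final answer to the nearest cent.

$13,190.63

Uncapped assessed value = $429,500 × 0.76 = $326,420
Cap limit = $368,700 × 1.02 = $376,074
Taxable assessed value = min($326,420, $376,074) = $326,420 (cap does not bind)
City of Orrin Falls: $326,420 × 0.0098 = $3,198.916
Maribel Unified SD: $326,420 × 0.02135 = $6,969.067
Community College District: $326,420 × 0.00244 = $796.4648
Cedarvale Township: $326,420 × 0.00682 = $2,226.1844
Total = $13,190.6322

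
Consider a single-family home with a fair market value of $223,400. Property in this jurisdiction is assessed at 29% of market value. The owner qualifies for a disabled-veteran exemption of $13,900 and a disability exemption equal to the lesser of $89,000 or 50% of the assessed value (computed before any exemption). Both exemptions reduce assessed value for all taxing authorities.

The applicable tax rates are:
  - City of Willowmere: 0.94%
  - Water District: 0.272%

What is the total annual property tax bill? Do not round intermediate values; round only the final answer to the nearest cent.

Assessed value = $223,400 × 0.29 = $64,786
Disability exemption = min($89,000, 50% × $64,786) = min($89,000, $32,393) = $32,393 (percentage binds)
Taxable value = $64,786 − $13,900 − $32,393 = $18,493
City of Willowmere: $18,493 × 0.0094 = $173.8342
Water District: $18,493 × 0.00272 = $50.30096
Total = $224.13516

$224.14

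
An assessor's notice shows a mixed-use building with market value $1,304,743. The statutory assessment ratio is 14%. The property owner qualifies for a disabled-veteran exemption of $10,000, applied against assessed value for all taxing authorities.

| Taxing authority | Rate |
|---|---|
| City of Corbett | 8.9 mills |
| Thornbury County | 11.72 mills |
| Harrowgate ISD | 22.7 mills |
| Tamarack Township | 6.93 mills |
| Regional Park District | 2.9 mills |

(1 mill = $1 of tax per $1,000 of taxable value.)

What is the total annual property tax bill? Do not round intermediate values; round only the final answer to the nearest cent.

$9,177.09

Assessed value = $1,304,743 × 0.14 = $182,664.02
Taxable value = $182,664.02 − $10,000 = $172,664.02
City of Corbett: $172,664.02 × 0.0089 = $1,536.709778
Thornbury County: $172,664.02 × 0.01172 = $2,023.6223144
Harrowgate ISD: $172,664.02 × 0.0227 = $3,919.473254
Tamarack Township: $172,664.02 × 0.00693 = $1,196.5616586
Regional Park District: $172,664.02 × 0.0029 = $500.725658
Total = $1,536.709778 + $2,023.6223144 + $3,919.473254 + $1,196.5616586 + $500.725658 = $9,177.092663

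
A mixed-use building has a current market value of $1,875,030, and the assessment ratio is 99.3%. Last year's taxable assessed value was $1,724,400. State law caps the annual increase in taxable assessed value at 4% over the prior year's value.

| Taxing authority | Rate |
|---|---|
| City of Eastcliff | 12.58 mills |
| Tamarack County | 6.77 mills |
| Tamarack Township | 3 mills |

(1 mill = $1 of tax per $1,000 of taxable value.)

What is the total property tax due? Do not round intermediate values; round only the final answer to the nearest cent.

Uncapped assessed value = $1,875,030 × 0.993 = $1,861,904.79
Cap limit = $1,724,400 × 1.04 = $1,793,376
Taxable assessed value = min($1,861,904.79, $1,793,376) = $1,793,376 (cap binds)
City of Eastcliff: $1,793,376 × 0.01258 = $22,560.67008
Tamarack County: $1,793,376 × 0.00677 = $12,141.15552
Tamarack Township: $1,793,376 × 0.003 = $5,380.128
Total = $40,081.9536

$40,081.95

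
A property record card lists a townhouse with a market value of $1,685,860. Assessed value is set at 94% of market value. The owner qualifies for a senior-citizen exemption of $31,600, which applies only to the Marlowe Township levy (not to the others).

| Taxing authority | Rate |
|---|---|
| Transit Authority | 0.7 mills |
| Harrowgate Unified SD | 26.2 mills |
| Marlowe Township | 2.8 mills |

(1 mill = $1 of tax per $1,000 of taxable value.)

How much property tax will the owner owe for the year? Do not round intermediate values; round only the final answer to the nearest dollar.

$46,977

Assessed value = $1,685,860 × 0.94 = $1,584,708.4
Transit Authority: $1,584,708.4 × 0.0007 = $1,109.29588
Harrowgate Unified SD: $1,584,708.4 × 0.0262 = $41,519.36008
Marlowe Township: ($1,584,708.4 − $31,600) × 0.0028 = $1,553,108.4 × 0.0028 = $4,348.70352
Total = $46,977.35948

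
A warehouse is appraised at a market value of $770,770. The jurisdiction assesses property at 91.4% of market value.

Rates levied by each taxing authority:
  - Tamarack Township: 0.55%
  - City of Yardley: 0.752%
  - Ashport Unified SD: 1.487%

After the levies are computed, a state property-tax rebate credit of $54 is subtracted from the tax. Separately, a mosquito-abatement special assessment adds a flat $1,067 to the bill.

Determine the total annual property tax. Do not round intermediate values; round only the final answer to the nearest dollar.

$20,661

Assessed value = $770,770 × 0.914 = $704,483.78
Tamarack Township: $704,483.78 × 0.0055 = $3,874.66079
City of Yardley: $704,483.78 × 0.00752 = $5,297.7180256
Ashport Unified SD: $704,483.78 × 0.01487 = $10,475.6738086
Levies subtotal = $19,648.0526242
After credit = $19,648.0526242 − $54 = $19,594.0526242
Total = $19,594.0526242 + $1,067 = $20,661.0526242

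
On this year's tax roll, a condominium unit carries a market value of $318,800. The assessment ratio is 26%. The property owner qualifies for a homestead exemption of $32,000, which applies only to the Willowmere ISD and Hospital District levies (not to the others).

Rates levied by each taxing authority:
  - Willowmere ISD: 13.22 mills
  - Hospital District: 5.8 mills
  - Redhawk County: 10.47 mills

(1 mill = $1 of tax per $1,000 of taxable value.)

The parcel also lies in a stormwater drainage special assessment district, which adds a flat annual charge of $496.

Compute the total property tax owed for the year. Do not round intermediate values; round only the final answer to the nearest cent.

Assessed value = $318,800 × 0.26 = $82,888
Willowmere ISD: ($82,888 − $32,000) × 0.01322 = $50,888 × 0.01322 = $672.73936
Hospital District: ($82,888 − $32,000) × 0.0058 = $50,888 × 0.0058 = $295.1504
Redhawk County: $82,888 × 0.01047 = $867.83736
Levies subtotal = $1,835.72712
Total = $1,835.72712 + $496 = $2,331.72712

$2,331.73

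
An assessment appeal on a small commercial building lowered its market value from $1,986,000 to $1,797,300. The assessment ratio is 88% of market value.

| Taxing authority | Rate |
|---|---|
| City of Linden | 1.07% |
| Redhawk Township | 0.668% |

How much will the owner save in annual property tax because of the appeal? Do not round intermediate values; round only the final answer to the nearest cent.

Old assessed value = $1,986,000 × 0.88 = $1,747,680
New assessed value = $1,797,300 × 0.88 = $1,581,624
Combined rate = 0.0107 + 0.00668 = 0.01738
Old tax = $1,747,680 × 0.01738 = $30,374.6784
New tax = $1,581,624 × 0.01738 = $27,488.62512
Reduction = $30,374.6784 − $27,488.62512 = $2,886.05328

$2,886.05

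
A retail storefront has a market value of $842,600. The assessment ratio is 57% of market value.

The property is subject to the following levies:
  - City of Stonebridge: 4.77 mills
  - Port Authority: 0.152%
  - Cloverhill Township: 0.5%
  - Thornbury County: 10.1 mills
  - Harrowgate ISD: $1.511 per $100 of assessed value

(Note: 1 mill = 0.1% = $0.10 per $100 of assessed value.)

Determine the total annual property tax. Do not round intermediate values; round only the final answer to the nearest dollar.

$17,530

Assessed value = $842,600 × 0.57 = $480,282
City of Stonebridge: $480,282 × 0.00477 = $2,290.94514
Port Authority: $480,282 × 0.00152 = $730.02864
Cloverhill Township: $480,282 × 0.005 = $2,401.41
Thornbury County: $480,282 × 0.0101 = $4,850.8482
Harrowgate ISD: $480,282 × 0.01511 = $7,257.06102
Total = $17,530.293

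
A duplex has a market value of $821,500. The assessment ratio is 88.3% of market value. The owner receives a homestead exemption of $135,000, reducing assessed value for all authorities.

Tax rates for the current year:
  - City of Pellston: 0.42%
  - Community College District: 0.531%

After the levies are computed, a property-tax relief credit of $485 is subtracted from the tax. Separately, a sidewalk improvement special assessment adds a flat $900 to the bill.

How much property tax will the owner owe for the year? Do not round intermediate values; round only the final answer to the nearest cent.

$6,029.56

Assessed value = $821,500 × 0.883 = $725,384.5
Taxable value = $725,384.5 − $135,000 = $590,384.5
City of Pellston: $590,384.5 × 0.0042 = $2,479.6149
Community College District: $590,384.5 × 0.00531 = $3,134.941695
Levies subtotal = $5,614.556595
After credit = $5,614.556595 − $485 = $5,129.556595
Total = $5,129.556595 + $900 = $6,029.556595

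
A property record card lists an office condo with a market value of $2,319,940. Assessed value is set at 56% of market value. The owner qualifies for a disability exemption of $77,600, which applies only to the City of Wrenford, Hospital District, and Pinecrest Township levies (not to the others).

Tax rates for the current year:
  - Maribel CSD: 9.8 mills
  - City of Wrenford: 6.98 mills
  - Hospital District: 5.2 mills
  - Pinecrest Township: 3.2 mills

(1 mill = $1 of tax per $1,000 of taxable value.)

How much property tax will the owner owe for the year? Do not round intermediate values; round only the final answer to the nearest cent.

Assessed value = $2,319,940 × 0.56 = $1,299,166.4
Maribel CSD: $1,299,166.4 × 0.0098 = $12,731.83072
City of Wrenford: ($1,299,166.4 − $77,600) × 0.00698 = $1,221,566.4 × 0.00698 = $8,526.533472
Hospital District: ($1,299,166.4 − $77,600) × 0.0052 = $1,221,566.4 × 0.0052 = $6,352.14528
Pinecrest Township: ($1,299,166.4 − $77,600) × 0.0032 = $1,221,566.4 × 0.0032 = $3,909.01248
Total = $31,519.521952

$31,519.52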